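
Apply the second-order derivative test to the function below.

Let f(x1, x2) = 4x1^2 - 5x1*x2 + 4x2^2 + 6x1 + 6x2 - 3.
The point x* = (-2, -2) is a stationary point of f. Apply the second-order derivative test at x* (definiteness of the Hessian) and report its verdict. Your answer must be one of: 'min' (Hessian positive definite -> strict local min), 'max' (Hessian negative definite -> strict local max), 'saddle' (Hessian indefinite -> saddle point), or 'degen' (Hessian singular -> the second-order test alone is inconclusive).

Compute the Hessian H = grad^2 f:
  H = [[8, -5], [-5, 8]]
Verify stationarity: grad f(x*) = H x* + g = (0, 0).
Eigenvalues of H: 3, 13.
Both eigenvalues > 0, so H is positive definite -> x* is a strict local min.

min


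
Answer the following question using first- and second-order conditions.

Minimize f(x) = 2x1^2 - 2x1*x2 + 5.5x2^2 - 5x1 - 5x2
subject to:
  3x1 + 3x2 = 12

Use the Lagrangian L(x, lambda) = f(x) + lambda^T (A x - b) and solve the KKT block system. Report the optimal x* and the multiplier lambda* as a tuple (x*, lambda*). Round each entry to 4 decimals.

Form the Lagrangian:
  L(x, lambda) = (1/2) x^T Q x + c^T x + lambda^T (A x - b)
Stationarity (grad_x L = 0): Q x + c + A^T lambda = 0.
Primal feasibility: A x = b.

This gives the KKT block system:
  [ Q   A^T ] [ x     ]   [-c ]
  [ A    0  ] [ lambda ] = [ b ]

Solving the linear system:
  x*      = (2.7368, 1.2632)
  lambda* = (-1.1404)
  f(x*)   = -3.1579

x* = (2.7368, 1.2632), lambda* = (-1.1404)


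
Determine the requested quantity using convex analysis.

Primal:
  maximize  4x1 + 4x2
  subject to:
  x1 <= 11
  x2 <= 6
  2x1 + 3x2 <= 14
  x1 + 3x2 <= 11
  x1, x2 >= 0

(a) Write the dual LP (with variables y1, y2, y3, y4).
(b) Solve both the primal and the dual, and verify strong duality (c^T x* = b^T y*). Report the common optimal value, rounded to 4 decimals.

The standard primal-dual pair for 'max c^T x s.t. A x <= b, x >= 0' is:
  Dual:  min b^T y  s.t.  A^T y >= c,  y >= 0.

So the dual LP is:
  minimize  11y1 + 6y2 + 14y3 + 11y4
  subject to:
    y1 + 2y3 + y4 >= 4
    y2 + 3y3 + 3y4 >= 4
    y1, y2, y3, y4 >= 0

Solving the primal: x* = (7, 0).
  primal value c^T x* = 28.
Solving the dual: y* = (0, 0, 2, 0).
  dual value b^T y* = 28.
Strong duality: c^T x* = b^T y*. Confirmed.

28


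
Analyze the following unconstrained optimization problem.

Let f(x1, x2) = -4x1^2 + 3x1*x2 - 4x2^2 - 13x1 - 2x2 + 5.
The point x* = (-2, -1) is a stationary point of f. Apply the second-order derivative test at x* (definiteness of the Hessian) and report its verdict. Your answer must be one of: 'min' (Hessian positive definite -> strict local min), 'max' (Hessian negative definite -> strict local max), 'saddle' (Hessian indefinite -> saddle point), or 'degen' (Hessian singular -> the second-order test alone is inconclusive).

Compute the Hessian H = grad^2 f:
  H = [[-8, 3], [3, -8]]
Verify stationarity: grad f(x*) = H x* + g = (0, 0).
Eigenvalues of H: -11, -5.
Both eigenvalues < 0, so H is negative definite -> x* is a strict local max.

max


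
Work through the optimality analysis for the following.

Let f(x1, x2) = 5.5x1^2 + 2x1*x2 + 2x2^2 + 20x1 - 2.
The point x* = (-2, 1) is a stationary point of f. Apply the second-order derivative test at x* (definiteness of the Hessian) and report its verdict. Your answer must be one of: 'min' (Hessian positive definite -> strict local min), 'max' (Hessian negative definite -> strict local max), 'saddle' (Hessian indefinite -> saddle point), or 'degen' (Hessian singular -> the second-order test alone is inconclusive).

Compute the Hessian H = grad^2 f:
  H = [[11, 2], [2, 4]]
Verify stationarity: grad f(x*) = H x* + g = (0, 0).
Eigenvalues of H: 3.4689, 11.5311.
Both eigenvalues > 0, so H is positive definite -> x* is a strict local min.

min


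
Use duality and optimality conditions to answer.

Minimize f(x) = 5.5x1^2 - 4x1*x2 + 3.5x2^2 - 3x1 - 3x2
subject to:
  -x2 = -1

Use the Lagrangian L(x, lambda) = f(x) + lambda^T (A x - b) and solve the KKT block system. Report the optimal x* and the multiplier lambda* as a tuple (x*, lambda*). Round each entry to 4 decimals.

Form the Lagrangian:
  L(x, lambda) = (1/2) x^T Q x + c^T x + lambda^T (A x - b)
Stationarity (grad_x L = 0): Q x + c + A^T lambda = 0.
Primal feasibility: A x = b.

This gives the KKT block system:
  [ Q   A^T ] [ x     ]   [-c ]
  [ A    0  ] [ lambda ] = [ b ]

Solving the linear system:
  x*      = (0.6364, 1)
  lambda* = (1.4545)
  f(x*)   = -1.7273

x* = (0.6364, 1), lambda* = (1.4545)


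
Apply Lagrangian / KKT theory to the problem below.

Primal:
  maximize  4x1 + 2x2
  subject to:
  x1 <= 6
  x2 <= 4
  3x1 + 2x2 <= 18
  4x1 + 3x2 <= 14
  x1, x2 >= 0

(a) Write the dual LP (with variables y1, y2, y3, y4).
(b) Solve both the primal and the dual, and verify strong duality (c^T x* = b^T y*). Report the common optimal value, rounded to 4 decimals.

The standard primal-dual pair for 'max c^T x s.t. A x <= b, x >= 0' is:
  Dual:  min b^T y  s.t.  A^T y >= c,  y >= 0.

So the dual LP is:
  minimize  6y1 + 4y2 + 18y3 + 14y4
  subject to:
    y1 + 3y3 + 4y4 >= 4
    y2 + 2y3 + 3y4 >= 2
    y1, y2, y3, y4 >= 0

Solving the primal: x* = (3.5, 0).
  primal value c^T x* = 14.
Solving the dual: y* = (0, 0, 0, 1).
  dual value b^T y* = 14.
Strong duality: c^T x* = b^T y*. Confirmed.

14


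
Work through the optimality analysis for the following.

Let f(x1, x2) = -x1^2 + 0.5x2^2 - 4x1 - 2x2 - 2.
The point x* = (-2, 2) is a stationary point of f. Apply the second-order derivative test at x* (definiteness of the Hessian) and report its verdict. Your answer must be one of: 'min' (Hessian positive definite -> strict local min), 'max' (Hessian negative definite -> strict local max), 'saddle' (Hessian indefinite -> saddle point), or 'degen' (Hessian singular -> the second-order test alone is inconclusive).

Compute the Hessian H = grad^2 f:
  H = [[-2, 0], [0, 1]]
Verify stationarity: grad f(x*) = H x* + g = (0, 0).
Eigenvalues of H: -2, 1.
Eigenvalues have mixed signs, so H is indefinite -> x* is a saddle point.

saddle


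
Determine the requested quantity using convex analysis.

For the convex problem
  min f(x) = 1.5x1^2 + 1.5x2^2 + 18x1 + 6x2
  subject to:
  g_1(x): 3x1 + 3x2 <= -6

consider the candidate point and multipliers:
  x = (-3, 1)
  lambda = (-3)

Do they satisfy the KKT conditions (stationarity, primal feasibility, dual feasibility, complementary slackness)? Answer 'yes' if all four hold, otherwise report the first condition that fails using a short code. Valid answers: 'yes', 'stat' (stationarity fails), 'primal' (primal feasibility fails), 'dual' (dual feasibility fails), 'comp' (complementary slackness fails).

Gradient of f: grad f(x) = Q x + c = (9, 9)
Constraint values g_i(x) = a_i^T x - b_i:
  g_1((-3, 1)) = 0
Stationarity residual: grad f(x) + sum_i lambda_i a_i = (0, 0)
  -> stationarity OK
Primal feasibility (all g_i <= 0): OK
Dual feasibility (all lambda_i >= 0): FAILS
Complementary slackness (lambda_i * g_i(x) = 0 for all i): OK

Verdict: the first failing condition is dual_feasibility -> dual.

dual


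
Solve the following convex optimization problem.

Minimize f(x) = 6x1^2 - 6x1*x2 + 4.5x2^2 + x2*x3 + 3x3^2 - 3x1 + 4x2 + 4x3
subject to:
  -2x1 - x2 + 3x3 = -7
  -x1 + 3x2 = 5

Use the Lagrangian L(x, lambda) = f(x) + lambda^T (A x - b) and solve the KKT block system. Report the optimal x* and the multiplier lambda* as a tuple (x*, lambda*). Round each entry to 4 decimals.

Form the Lagrangian:
  L(x, lambda) = (1/2) x^T Q x + c^T x + lambda^T (A x - b)
Stationarity (grad_x L = 0): Q x + c + A^T lambda = 0.
Primal feasibility: A x = b.

This gives the KKT block system:
  [ Q   A^T ] [ x     ]   [-c ]
  [ A    0  ] [ lambda ] = [ b ]

Solving the linear system:
  x*      = (0.8479, 1.9493, -1.1183)
  lambda* = (0.2535, -5.0282)
  f(x*)   = 13.8479

x* = (0.8479, 1.9493, -1.1183), lambda* = (0.2535, -5.0282)


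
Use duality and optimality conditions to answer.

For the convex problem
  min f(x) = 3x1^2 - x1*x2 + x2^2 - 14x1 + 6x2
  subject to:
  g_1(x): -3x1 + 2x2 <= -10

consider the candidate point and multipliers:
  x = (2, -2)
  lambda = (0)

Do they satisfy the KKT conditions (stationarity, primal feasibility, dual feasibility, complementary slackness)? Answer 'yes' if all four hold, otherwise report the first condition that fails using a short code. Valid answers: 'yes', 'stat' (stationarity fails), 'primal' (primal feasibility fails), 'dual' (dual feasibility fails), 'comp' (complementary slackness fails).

Gradient of f: grad f(x) = Q x + c = (0, 0)
Constraint values g_i(x) = a_i^T x - b_i:
  g_1((2, -2)) = 0
Stationarity residual: grad f(x) + sum_i lambda_i a_i = (0, 0)
  -> stationarity OK
Primal feasibility (all g_i <= 0): OK
Dual feasibility (all lambda_i >= 0): OK
Complementary slackness (lambda_i * g_i(x) = 0 for all i): OK

Verdict: yes, KKT holds.

yes


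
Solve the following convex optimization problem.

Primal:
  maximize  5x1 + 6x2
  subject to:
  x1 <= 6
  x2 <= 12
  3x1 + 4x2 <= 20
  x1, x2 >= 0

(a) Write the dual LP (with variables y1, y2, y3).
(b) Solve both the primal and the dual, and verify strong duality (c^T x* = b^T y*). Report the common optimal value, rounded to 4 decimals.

The standard primal-dual pair for 'max c^T x s.t. A x <= b, x >= 0' is:
  Dual:  min b^T y  s.t.  A^T y >= c,  y >= 0.

So the dual LP is:
  minimize  6y1 + 12y2 + 20y3
  subject to:
    y1 + 3y3 >= 5
    y2 + 4y3 >= 6
    y1, y2, y3 >= 0

Solving the primal: x* = (6, 0.5).
  primal value c^T x* = 33.
Solving the dual: y* = (0.5, 0, 1.5).
  dual value b^T y* = 33.
Strong duality: c^T x* = b^T y*. Confirmed.

33


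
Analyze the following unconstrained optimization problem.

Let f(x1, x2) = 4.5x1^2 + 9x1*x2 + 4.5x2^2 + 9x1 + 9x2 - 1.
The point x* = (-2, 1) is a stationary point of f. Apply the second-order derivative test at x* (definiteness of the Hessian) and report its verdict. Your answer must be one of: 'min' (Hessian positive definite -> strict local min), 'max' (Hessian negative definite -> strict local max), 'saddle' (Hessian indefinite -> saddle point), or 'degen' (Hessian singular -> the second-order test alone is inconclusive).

Compute the Hessian H = grad^2 f:
  H = [[9, 9], [9, 9]]
Verify stationarity: grad f(x*) = H x* + g = (0, 0).
Eigenvalues of H: 0, 18.
H has a zero eigenvalue (singular; positive semidefinite but not definite), so H is neither positive definite, negative definite, nor indefinite. The second-order test alone is inconclusive -> degen.
(Indeed, f is constant along the null direction of H through x*, so x* is not a strict local extremum.)

degen


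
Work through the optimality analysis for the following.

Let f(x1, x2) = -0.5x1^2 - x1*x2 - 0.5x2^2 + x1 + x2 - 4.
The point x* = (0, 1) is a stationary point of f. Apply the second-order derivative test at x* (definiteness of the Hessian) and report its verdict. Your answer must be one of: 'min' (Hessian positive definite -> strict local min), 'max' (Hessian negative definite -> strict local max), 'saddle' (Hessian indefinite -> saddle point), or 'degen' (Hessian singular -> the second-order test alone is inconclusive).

Compute the Hessian H = grad^2 f:
  H = [[-1, -1], [-1, -1]]
Verify stationarity: grad f(x*) = H x* + g = (0, 0).
Eigenvalues of H: -2, 0.
H has a zero eigenvalue (singular; negative semidefinite but not definite), so H is neither positive definite, negative definite, nor indefinite. The second-order test alone is inconclusive -> degen.
(Indeed, f is constant along the null direction of H through x*, so x* is not a strict local extremum.)

degen


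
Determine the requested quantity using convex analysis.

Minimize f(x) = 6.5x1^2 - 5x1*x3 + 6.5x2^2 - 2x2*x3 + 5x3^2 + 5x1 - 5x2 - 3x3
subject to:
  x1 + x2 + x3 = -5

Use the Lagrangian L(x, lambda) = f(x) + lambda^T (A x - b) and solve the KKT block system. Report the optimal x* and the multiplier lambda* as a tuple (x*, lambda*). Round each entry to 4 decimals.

Form the Lagrangian:
  L(x, lambda) = (1/2) x^T Q x + c^T x + lambda^T (A x - b)
Stationarity (grad_x L = 0): Q x + c + A^T lambda = 0.
Primal feasibility: A x = b.

This gives the KKT block system:
  [ Q   A^T ] [ x     ]   [-c ]
  [ A    0  ] [ lambda ] = [ b ]

Solving the linear system:
  x*      = (-2.0847, -0.8355, -2.0797)
  lambda* = (11.7027)
  f(x*)   = 29.2533

x* = (-2.0847, -0.8355, -2.0797), lambda* = (11.7027)


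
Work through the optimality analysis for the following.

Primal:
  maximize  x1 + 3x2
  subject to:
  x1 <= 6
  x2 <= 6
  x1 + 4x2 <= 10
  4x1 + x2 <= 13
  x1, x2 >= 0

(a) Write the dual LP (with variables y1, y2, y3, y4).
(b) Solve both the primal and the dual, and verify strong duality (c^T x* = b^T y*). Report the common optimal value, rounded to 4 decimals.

The standard primal-dual pair for 'max c^T x s.t. A x <= b, x >= 0' is:
  Dual:  min b^T y  s.t.  A^T y >= c,  y >= 0.

So the dual LP is:
  minimize  6y1 + 6y2 + 10y3 + 13y4
  subject to:
    y1 + y3 + 4y4 >= 1
    y2 + 4y3 + y4 >= 3
    y1, y2, y3, y4 >= 0

Solving the primal: x* = (2.8, 1.8).
  primal value c^T x* = 8.2.
Solving the dual: y* = (0, 0, 0.7333, 0.0667).
  dual value b^T y* = 8.2.
Strong duality: c^T x* = b^T y*. Confirmed.

8.2


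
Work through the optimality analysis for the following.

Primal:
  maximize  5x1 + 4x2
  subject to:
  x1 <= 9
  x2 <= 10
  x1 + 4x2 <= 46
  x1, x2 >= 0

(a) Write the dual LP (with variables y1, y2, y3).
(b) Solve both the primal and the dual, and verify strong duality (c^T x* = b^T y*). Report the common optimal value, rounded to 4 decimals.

The standard primal-dual pair for 'max c^T x s.t. A x <= b, x >= 0' is:
  Dual:  min b^T y  s.t.  A^T y >= c,  y >= 0.

So the dual LP is:
  minimize  9y1 + 10y2 + 46y3
  subject to:
    y1 + y3 >= 5
    y2 + 4y3 >= 4
    y1, y2, y3 >= 0

Solving the primal: x* = (9, 9.25).
  primal value c^T x* = 82.
Solving the dual: y* = (4, 0, 1).
  dual value b^T y* = 82.
Strong duality: c^T x* = b^T y*. Confirmed.

82


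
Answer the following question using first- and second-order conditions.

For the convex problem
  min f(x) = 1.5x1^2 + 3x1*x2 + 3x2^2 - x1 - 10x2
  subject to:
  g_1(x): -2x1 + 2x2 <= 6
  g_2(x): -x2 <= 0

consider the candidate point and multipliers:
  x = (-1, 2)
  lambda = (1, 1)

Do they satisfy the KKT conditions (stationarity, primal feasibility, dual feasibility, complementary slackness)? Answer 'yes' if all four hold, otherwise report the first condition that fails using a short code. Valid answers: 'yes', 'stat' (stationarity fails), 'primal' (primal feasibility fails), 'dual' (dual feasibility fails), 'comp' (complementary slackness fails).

Gradient of f: grad f(x) = Q x + c = (2, -1)
Constraint values g_i(x) = a_i^T x - b_i:
  g_1((-1, 2)) = 0
  g_2((-1, 2)) = -2
Stationarity residual: grad f(x) + sum_i lambda_i a_i = (0, 0)
  -> stationarity OK
Primal feasibility (all g_i <= 0): OK
Dual feasibility (all lambda_i >= 0): OK
Complementary slackness (lambda_i * g_i(x) = 0 for all i): FAILS

Verdict: the first failing condition is complementary_slackness -> comp.

comp


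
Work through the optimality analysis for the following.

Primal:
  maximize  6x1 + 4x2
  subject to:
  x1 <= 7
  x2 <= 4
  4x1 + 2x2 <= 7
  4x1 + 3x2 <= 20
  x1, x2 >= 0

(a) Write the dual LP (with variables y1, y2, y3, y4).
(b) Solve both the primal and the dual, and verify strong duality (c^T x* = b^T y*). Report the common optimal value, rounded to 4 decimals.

The standard primal-dual pair for 'max c^T x s.t. A x <= b, x >= 0' is:
  Dual:  min b^T y  s.t.  A^T y >= c,  y >= 0.

So the dual LP is:
  minimize  7y1 + 4y2 + 7y3 + 20y4
  subject to:
    y1 + 4y3 + 4y4 >= 6
    y2 + 2y3 + 3y4 >= 4
    y1, y2, y3, y4 >= 0

Solving the primal: x* = (0, 3.5).
  primal value c^T x* = 14.
Solving the dual: y* = (0, 0, 2, 0).
  dual value b^T y* = 14.
Strong duality: c^T x* = b^T y*. Confirmed.

14


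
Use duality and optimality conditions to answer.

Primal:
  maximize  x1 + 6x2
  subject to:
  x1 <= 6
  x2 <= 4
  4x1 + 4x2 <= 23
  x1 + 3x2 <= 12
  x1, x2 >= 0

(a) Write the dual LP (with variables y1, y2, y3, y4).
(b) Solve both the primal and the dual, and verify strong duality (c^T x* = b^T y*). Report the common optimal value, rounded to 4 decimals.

The standard primal-dual pair for 'max c^T x s.t. A x <= b, x >= 0' is:
  Dual:  min b^T y  s.t.  A^T y >= c,  y >= 0.

So the dual LP is:
  minimize  6y1 + 4y2 + 23y3 + 12y4
  subject to:
    y1 + 4y3 + y4 >= 1
    y2 + 4y3 + 3y4 >= 6
    y1, y2, y3, y4 >= 0

Solving the primal: x* = (0, 4).
  primal value c^T x* = 24.
Solving the dual: y* = (0, 3, 0, 1).
  dual value b^T y* = 24.
Strong duality: c^T x* = b^T y*. Confirmed.

24


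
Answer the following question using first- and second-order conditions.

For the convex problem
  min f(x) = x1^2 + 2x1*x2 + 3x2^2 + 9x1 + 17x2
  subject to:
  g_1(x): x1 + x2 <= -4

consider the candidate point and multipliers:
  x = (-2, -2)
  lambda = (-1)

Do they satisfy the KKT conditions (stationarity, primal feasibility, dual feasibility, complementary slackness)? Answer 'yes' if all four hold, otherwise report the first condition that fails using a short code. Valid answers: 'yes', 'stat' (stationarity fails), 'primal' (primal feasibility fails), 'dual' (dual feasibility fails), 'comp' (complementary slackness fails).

Gradient of f: grad f(x) = Q x + c = (1, 1)
Constraint values g_i(x) = a_i^T x - b_i:
  g_1((-2, -2)) = 0
Stationarity residual: grad f(x) + sum_i lambda_i a_i = (0, 0)
  -> stationarity OK
Primal feasibility (all g_i <= 0): OK
Dual feasibility (all lambda_i >= 0): FAILS
Complementary slackness (lambda_i * g_i(x) = 0 for all i): OK

Verdict: the first failing condition is dual_feasibility -> dual.

dual


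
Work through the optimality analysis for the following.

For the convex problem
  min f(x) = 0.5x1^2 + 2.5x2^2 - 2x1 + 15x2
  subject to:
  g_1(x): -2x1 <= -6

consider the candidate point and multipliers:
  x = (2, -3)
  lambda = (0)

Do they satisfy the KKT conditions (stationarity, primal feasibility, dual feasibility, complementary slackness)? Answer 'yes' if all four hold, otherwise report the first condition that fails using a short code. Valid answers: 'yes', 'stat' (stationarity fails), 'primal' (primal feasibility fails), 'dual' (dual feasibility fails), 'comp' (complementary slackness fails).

Gradient of f: grad f(x) = Q x + c = (0, 0)
Constraint values g_i(x) = a_i^T x - b_i:
  g_1((2, -3)) = 2
Stationarity residual: grad f(x) + sum_i lambda_i a_i = (0, 0)
  -> stationarity OK
Primal feasibility (all g_i <= 0): FAILS
Dual feasibility (all lambda_i >= 0): OK
Complementary slackness (lambda_i * g_i(x) = 0 for all i): OK

Verdict: the first failing condition is primal_feasibility -> primal.

primal


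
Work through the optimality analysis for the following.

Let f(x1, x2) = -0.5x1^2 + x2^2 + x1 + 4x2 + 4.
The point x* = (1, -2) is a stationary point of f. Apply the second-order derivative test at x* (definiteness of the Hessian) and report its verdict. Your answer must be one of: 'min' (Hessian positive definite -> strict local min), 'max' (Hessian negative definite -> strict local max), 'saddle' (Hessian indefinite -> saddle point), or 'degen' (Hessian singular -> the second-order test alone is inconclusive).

Compute the Hessian H = grad^2 f:
  H = [[-1, 0], [0, 2]]
Verify stationarity: grad f(x*) = H x* + g = (0, 0).
Eigenvalues of H: -1, 2.
Eigenvalues have mixed signs, so H is indefinite -> x* is a saddle point.

saddle


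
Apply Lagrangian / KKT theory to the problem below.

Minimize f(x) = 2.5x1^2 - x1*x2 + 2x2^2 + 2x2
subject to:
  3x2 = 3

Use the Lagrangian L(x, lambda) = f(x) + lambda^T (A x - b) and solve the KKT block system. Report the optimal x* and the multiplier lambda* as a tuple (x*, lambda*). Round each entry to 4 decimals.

Form the Lagrangian:
  L(x, lambda) = (1/2) x^T Q x + c^T x + lambda^T (A x - b)
Stationarity (grad_x L = 0): Q x + c + A^T lambda = 0.
Primal feasibility: A x = b.

This gives the KKT block system:
  [ Q   A^T ] [ x     ]   [-c ]
  [ A    0  ] [ lambda ] = [ b ]

Solving the linear system:
  x*      = (0.2, 1)
  lambda* = (-1.9333)
  f(x*)   = 3.9

x* = (0.2, 1), lambda* = (-1.9333)


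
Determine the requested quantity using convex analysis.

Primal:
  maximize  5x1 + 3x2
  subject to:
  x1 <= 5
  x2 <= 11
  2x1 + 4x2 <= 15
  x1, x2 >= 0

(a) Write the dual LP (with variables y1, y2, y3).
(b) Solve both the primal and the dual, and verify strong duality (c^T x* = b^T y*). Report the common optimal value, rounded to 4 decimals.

The standard primal-dual pair for 'max c^T x s.t. A x <= b, x >= 0' is:
  Dual:  min b^T y  s.t.  A^T y >= c,  y >= 0.

So the dual LP is:
  minimize  5y1 + 11y2 + 15y3
  subject to:
    y1 + 2y3 >= 5
    y2 + 4y3 >= 3
    y1, y2, y3 >= 0

Solving the primal: x* = (5, 1.25).
  primal value c^T x* = 28.75.
Solving the dual: y* = (3.5, 0, 0.75).
  dual value b^T y* = 28.75.
Strong duality: c^T x* = b^T y*. Confirmed.

28.75


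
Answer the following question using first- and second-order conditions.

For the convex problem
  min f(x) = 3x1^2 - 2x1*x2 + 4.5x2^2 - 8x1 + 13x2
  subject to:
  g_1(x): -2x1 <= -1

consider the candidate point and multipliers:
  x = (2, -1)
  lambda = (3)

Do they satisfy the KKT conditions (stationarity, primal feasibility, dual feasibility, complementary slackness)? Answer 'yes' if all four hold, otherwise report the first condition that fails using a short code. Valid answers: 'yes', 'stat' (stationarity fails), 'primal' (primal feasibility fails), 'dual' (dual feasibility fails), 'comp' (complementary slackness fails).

Gradient of f: grad f(x) = Q x + c = (6, 0)
Constraint values g_i(x) = a_i^T x - b_i:
  g_1((2, -1)) = -3
Stationarity residual: grad f(x) + sum_i lambda_i a_i = (0, 0)
  -> stationarity OK
Primal feasibility (all g_i <= 0): OK
Dual feasibility (all lambda_i >= 0): OK
Complementary slackness (lambda_i * g_i(x) = 0 for all i): FAILS

Verdict: the first failing condition is complementary_slackness -> comp.

comp


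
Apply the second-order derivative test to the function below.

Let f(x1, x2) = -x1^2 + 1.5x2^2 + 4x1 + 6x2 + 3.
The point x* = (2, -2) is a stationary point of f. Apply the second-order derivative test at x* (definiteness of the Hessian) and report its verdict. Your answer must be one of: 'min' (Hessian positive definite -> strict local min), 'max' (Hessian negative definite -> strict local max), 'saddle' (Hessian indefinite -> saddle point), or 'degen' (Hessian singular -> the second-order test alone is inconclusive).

Compute the Hessian H = grad^2 f:
  H = [[-2, 0], [0, 3]]
Verify stationarity: grad f(x*) = H x* + g = (0, 0).
Eigenvalues of H: -2, 3.
Eigenvalues have mixed signs, so H is indefinite -> x* is a saddle point.

saddle


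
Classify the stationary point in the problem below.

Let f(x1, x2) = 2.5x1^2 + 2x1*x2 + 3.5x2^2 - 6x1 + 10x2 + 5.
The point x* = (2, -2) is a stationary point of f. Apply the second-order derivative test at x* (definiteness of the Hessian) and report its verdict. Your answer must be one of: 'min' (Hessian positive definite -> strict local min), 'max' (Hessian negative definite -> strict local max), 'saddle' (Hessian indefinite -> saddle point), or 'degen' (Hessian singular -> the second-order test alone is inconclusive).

Compute the Hessian H = grad^2 f:
  H = [[5, 2], [2, 7]]
Verify stationarity: grad f(x*) = H x* + g = (0, 0).
Eigenvalues of H: 3.7639, 8.2361.
Both eigenvalues > 0, so H is positive definite -> x* is a strict local min.

min


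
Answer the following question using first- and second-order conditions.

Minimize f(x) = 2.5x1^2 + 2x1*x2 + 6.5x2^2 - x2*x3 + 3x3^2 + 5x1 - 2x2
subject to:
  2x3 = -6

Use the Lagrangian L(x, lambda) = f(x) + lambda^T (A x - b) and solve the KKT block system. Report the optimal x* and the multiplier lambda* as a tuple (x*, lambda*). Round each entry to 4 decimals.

Form the Lagrangian:
  L(x, lambda) = (1/2) x^T Q x + c^T x + lambda^T (A x - b)
Stationarity (grad_x L = 0): Q x + c + A^T lambda = 0.
Primal feasibility: A x = b.

This gives the KKT block system:
  [ Q   A^T ] [ x     ]   [-c ]
  [ A    0  ] [ lambda ] = [ b ]

Solving the linear system:
  x*      = (-1.0328, 0.082, -3)
  lambda* = (9.041)
  f(x*)   = 24.459

x* = (-1.0328, 0.082, -3), lambda* = (9.041)


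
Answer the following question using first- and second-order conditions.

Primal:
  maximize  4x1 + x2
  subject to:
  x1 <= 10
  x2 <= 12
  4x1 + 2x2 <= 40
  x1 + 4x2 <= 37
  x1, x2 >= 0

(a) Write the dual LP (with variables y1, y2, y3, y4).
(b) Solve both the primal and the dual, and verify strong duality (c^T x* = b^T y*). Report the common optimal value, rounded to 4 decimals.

The standard primal-dual pair for 'max c^T x s.t. A x <= b, x >= 0' is:
  Dual:  min b^T y  s.t.  A^T y >= c,  y >= 0.

So the dual LP is:
  minimize  10y1 + 12y2 + 40y3 + 37y4
  subject to:
    y1 + 4y3 + y4 >= 4
    y2 + 2y3 + 4y4 >= 1
    y1, y2, y3, y4 >= 0

Solving the primal: x* = (10, 0).
  primal value c^T x* = 40.
Solving the dual: y* = (2, 0, 0.5, 0).
  dual value b^T y* = 40.
Strong duality: c^T x* = b^T y*. Confirmed.

40


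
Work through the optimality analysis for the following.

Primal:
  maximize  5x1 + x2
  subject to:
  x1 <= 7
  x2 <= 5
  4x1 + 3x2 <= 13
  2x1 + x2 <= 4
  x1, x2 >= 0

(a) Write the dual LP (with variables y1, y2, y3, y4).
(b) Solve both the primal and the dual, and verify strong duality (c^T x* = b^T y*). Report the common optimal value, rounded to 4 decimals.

The standard primal-dual pair for 'max c^T x s.t. A x <= b, x >= 0' is:
  Dual:  min b^T y  s.t.  A^T y >= c,  y >= 0.

So the dual LP is:
  minimize  7y1 + 5y2 + 13y3 + 4y4
  subject to:
    y1 + 4y3 + 2y4 >= 5
    y2 + 3y3 + y4 >= 1
    y1, y2, y3, y4 >= 0

Solving the primal: x* = (2, 0).
  primal value c^T x* = 10.
Solving the dual: y* = (0, 0, 0, 2.5).
  dual value b^T y* = 10.
Strong duality: c^T x* = b^T y*. Confirmed.

10


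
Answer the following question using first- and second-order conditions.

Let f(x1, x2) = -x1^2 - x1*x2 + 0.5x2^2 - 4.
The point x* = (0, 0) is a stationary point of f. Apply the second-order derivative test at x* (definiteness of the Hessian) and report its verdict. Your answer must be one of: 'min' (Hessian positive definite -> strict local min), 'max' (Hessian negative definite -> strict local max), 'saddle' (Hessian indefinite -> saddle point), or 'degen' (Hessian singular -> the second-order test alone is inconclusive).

Compute the Hessian H = grad^2 f:
  H = [[-2, -1], [-1, 1]]
Verify stationarity: grad f(x*) = H x* + g = (0, 0).
Eigenvalues of H: -2.3028, 1.3028.
Eigenvalues have mixed signs, so H is indefinite -> x* is a saddle point.

saddle


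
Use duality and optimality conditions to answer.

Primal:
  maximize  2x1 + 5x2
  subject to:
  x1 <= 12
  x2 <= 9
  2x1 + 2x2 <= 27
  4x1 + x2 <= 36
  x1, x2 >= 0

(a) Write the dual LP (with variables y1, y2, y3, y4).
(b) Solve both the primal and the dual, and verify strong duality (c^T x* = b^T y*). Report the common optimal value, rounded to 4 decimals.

The standard primal-dual pair for 'max c^T x s.t. A x <= b, x >= 0' is:
  Dual:  min b^T y  s.t.  A^T y >= c,  y >= 0.

So the dual LP is:
  minimize  12y1 + 9y2 + 27y3 + 36y4
  subject to:
    y1 + 2y3 + 4y4 >= 2
    y2 + 2y3 + y4 >= 5
    y1, y2, y3, y4 >= 0

Solving the primal: x* = (4.5, 9).
  primal value c^T x* = 54.
Solving the dual: y* = (0, 3, 1, 0).
  dual value b^T y* = 54.
Strong duality: c^T x* = b^T y*. Confirmed.

54


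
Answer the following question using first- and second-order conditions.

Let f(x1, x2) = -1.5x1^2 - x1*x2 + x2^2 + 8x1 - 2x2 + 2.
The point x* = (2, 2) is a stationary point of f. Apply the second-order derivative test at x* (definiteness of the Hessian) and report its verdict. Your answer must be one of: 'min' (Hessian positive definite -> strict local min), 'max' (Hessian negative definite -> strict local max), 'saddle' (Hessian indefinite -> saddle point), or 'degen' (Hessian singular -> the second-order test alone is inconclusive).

Compute the Hessian H = grad^2 f:
  H = [[-3, -1], [-1, 2]]
Verify stationarity: grad f(x*) = H x* + g = (0, 0).
Eigenvalues of H: -3.1926, 2.1926.
Eigenvalues have mixed signs, so H is indefinite -> x* is a saddle point.

saddle


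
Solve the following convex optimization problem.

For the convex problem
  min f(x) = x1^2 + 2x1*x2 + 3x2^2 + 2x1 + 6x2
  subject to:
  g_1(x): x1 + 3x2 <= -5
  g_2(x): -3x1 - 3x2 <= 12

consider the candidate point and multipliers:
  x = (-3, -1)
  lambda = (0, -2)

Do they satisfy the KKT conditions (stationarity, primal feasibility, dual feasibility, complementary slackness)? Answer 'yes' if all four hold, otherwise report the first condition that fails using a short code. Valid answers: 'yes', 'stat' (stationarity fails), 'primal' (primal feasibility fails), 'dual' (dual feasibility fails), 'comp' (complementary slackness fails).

Gradient of f: grad f(x) = Q x + c = (-6, -6)
Constraint values g_i(x) = a_i^T x - b_i:
  g_1((-3, -1)) = -1
  g_2((-3, -1)) = 0
Stationarity residual: grad f(x) + sum_i lambda_i a_i = (0, 0)
  -> stationarity OK
Primal feasibility (all g_i <= 0): OK
Dual feasibility (all lambda_i >= 0): FAILS
Complementary slackness (lambda_i * g_i(x) = 0 for all i): OK

Verdict: the first failing condition is dual_feasibility -> dual.

dual


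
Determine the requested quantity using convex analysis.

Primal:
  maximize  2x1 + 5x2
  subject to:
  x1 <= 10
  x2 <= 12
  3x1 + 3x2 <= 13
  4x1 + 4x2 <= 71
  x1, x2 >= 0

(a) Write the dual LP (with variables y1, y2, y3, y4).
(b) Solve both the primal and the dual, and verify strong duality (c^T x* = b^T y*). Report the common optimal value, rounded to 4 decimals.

The standard primal-dual pair for 'max c^T x s.t. A x <= b, x >= 0' is:
  Dual:  min b^T y  s.t.  A^T y >= c,  y >= 0.

So the dual LP is:
  minimize  10y1 + 12y2 + 13y3 + 71y4
  subject to:
    y1 + 3y3 + 4y4 >= 2
    y2 + 3y3 + 4y4 >= 5
    y1, y2, y3, y4 >= 0

Solving the primal: x* = (0, 4.3333).
  primal value c^T x* = 21.6667.
Solving the dual: y* = (0, 0, 1.6667, 0).
  dual value b^T y* = 21.6667.
Strong duality: c^T x* = b^T y*. Confirmed.

21.6667


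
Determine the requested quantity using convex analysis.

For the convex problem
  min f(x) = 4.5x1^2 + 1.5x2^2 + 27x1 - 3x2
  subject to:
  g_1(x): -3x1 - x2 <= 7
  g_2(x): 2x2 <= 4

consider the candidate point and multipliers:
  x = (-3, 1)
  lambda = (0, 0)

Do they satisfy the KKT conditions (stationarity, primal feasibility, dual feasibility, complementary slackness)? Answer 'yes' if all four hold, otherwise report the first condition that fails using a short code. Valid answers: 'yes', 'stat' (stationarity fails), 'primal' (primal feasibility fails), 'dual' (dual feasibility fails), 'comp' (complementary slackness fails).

Gradient of f: grad f(x) = Q x + c = (0, 0)
Constraint values g_i(x) = a_i^T x - b_i:
  g_1((-3, 1)) = 1
  g_2((-3, 1)) = -2
Stationarity residual: grad f(x) + sum_i lambda_i a_i = (0, 0)
  -> stationarity OK
Primal feasibility (all g_i <= 0): FAILS
Dual feasibility (all lambda_i >= 0): OK
Complementary slackness (lambda_i * g_i(x) = 0 for all i): OK

Verdict: the first failing condition is primal_feasibility -> primal.

primal


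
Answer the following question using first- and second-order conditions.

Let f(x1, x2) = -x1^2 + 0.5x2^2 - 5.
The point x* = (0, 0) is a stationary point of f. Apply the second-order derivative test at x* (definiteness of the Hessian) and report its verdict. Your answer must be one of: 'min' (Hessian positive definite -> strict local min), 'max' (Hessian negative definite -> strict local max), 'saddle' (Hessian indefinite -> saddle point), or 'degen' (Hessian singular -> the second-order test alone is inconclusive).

Compute the Hessian H = grad^2 f:
  H = [[-2, 0], [0, 1]]
Verify stationarity: grad f(x*) = H x* + g = (0, 0).
Eigenvalues of H: -2, 1.
Eigenvalues have mixed signs, so H is indefinite -> x* is a saddle point.

saddle


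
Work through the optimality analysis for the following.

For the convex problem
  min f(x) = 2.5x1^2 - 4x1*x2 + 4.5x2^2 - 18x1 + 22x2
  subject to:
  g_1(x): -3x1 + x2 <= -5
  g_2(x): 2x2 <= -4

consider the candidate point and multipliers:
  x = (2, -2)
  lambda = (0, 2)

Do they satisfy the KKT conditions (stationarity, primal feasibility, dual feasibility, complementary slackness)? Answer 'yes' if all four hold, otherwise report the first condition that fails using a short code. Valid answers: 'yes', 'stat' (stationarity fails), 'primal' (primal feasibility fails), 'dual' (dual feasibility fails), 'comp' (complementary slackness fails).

Gradient of f: grad f(x) = Q x + c = (0, -4)
Constraint values g_i(x) = a_i^T x - b_i:
  g_1((2, -2)) = -3
  g_2((2, -2)) = 0
Stationarity residual: grad f(x) + sum_i lambda_i a_i = (0, 0)
  -> stationarity OK
Primal feasibility (all g_i <= 0): OK
Dual feasibility (all lambda_i >= 0): OK
Complementary slackness (lambda_i * g_i(x) = 0 for all i): OK

Verdict: yes, KKT holds.

yes


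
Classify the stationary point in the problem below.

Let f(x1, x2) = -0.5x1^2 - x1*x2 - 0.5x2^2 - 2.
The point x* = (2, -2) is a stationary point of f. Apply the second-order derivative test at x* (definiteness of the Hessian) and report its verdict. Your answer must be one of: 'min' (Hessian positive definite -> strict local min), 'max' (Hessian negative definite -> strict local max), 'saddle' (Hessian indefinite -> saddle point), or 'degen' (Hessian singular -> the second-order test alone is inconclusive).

Compute the Hessian H = grad^2 f:
  H = [[-1, -1], [-1, -1]]
Verify stationarity: grad f(x*) = H x* + g = (0, 0).
Eigenvalues of H: -2, 0.
H has a zero eigenvalue (singular; negative semidefinite but not definite), so H is neither positive definite, negative definite, nor indefinite. The second-order test alone is inconclusive -> degen.
(Indeed, f is constant along the null direction of H through x*, so x* is not a strict local extremum.)

degen


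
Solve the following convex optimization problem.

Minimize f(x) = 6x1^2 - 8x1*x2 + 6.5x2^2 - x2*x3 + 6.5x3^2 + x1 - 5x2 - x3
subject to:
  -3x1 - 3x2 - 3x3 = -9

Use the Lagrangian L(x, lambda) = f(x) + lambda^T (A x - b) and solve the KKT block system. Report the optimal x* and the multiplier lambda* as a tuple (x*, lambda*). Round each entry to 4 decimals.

Form the Lagrangian:
  L(x, lambda) = (1/2) x^T Q x + c^T x + lambda^T (A x - b)
Stationarity (grad_x L = 0): Q x + c + A^T lambda = 0.
Primal feasibility: A x = b.

This gives the KKT block system:
  [ Q   A^T ] [ x     ]   [-c ]
  [ A    0  ] [ lambda ] = [ b ]

Solving the linear system:
  x*      = (1.1446, 1.3976, 0.4578)
  lambda* = (1.1847)
  f(x*)   = 2.1807

x* = (1.1446, 1.3976, 0.4578), lambda* = (1.1847)


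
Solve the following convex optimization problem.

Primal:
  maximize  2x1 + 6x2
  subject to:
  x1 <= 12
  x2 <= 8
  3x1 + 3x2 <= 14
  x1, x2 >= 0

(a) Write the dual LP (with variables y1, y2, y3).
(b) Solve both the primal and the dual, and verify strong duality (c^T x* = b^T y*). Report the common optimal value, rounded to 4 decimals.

The standard primal-dual pair for 'max c^T x s.t. A x <= b, x >= 0' is:
  Dual:  min b^T y  s.t.  A^T y >= c,  y >= 0.

So the dual LP is:
  minimize  12y1 + 8y2 + 14y3
  subject to:
    y1 + 3y3 >= 2
    y2 + 3y3 >= 6
    y1, y2, y3 >= 0

Solving the primal: x* = (0, 4.6667).
  primal value c^T x* = 28.
Solving the dual: y* = (0, 0, 2).
  dual value b^T y* = 28.
Strong duality: c^T x* = b^T y*. Confirmed.

28


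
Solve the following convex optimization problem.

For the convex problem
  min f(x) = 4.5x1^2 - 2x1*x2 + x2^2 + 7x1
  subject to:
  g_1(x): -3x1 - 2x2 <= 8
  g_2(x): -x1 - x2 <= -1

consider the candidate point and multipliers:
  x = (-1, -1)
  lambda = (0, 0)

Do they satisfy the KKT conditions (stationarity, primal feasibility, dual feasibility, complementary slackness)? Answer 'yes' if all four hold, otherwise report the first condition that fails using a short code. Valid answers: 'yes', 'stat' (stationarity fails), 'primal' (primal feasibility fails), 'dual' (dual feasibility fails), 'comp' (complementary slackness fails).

Gradient of f: grad f(x) = Q x + c = (0, 0)
Constraint values g_i(x) = a_i^T x - b_i:
  g_1((-1, -1)) = -3
  g_2((-1, -1)) = 3
Stationarity residual: grad f(x) + sum_i lambda_i a_i = (0, 0)
  -> stationarity OK
Primal feasibility (all g_i <= 0): FAILS
Dual feasibility (all lambda_i >= 0): OK
Complementary slackness (lambda_i * g_i(x) = 0 for all i): OK

Verdict: the first failing condition is primal_feasibility -> primal.

primal


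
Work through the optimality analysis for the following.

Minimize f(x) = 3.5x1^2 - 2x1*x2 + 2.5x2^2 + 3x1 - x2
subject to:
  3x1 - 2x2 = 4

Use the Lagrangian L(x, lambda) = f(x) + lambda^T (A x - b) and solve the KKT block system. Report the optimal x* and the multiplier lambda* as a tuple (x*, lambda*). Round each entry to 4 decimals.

Form the Lagrangian:
  L(x, lambda) = (1/2) x^T Q x + c^T x + lambda^T (A x - b)
Stationarity (grad_x L = 0): Q x + c + A^T lambda = 0.
Primal feasibility: A x = b.

This gives the KKT block system:
  [ Q   A^T ] [ x     ]   [-c ]
  [ A    0  ] [ lambda ] = [ b ]

Solving the linear system:
  x*      = (0.7755, -0.8367)
  lambda* = (-3.3673)
  f(x*)   = 8.3163

x* = (0.7755, -0.8367), lambda* = (-3.3673)


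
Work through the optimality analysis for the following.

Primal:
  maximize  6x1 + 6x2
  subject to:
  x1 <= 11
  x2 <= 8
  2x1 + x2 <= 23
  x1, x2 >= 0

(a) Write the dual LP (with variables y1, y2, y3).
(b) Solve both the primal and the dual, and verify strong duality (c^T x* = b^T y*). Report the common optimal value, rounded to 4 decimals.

The standard primal-dual pair for 'max c^T x s.t. A x <= b, x >= 0' is:
  Dual:  min b^T y  s.t.  A^T y >= c,  y >= 0.

So the dual LP is:
  minimize  11y1 + 8y2 + 23y3
  subject to:
    y1 + 2y3 >= 6
    y2 + y3 >= 6
    y1, y2, y3 >= 0

Solving the primal: x* = (7.5, 8).
  primal value c^T x* = 93.
Solving the dual: y* = (0, 3, 3).
  dual value b^T y* = 93.
Strong duality: c^T x* = b^T y*. Confirmed.

93


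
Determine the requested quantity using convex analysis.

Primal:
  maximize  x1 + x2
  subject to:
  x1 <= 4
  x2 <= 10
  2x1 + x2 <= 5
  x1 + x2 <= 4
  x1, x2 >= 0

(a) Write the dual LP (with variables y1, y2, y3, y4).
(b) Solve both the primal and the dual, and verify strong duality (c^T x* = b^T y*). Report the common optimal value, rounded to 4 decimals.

The standard primal-dual pair for 'max c^T x s.t. A x <= b, x >= 0' is:
  Dual:  min b^T y  s.t.  A^T y >= c,  y >= 0.

So the dual LP is:
  minimize  4y1 + 10y2 + 5y3 + 4y4
  subject to:
    y1 + 2y3 + y4 >= 1
    y2 + y3 + y4 >= 1
    y1, y2, y3, y4 >= 0

Solving the primal: x* = (1, 3).
  primal value c^T x* = 4.
Solving the dual: y* = (0, 0, 0, 1).
  dual value b^T y* = 4.
Strong duality: c^T x* = b^T y*. Confirmed.

4


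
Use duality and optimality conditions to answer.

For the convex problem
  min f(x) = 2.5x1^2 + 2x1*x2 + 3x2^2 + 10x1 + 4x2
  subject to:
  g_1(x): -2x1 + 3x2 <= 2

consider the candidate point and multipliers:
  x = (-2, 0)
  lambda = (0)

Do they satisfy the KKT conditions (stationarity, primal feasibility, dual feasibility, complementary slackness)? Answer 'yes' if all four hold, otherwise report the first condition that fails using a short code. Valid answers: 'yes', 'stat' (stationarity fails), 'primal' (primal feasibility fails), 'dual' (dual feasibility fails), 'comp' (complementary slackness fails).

Gradient of f: grad f(x) = Q x + c = (0, 0)
Constraint values g_i(x) = a_i^T x - b_i:
  g_1((-2, 0)) = 2
Stationarity residual: grad f(x) + sum_i lambda_i a_i = (0, 0)
  -> stationarity OK
Primal feasibility (all g_i <= 0): FAILS
Dual feasibility (all lambda_i >= 0): OK
Complementary slackness (lambda_i * g_i(x) = 0 for all i): OK

Verdict: the first failing condition is primal_feasibility -> primal.

primal


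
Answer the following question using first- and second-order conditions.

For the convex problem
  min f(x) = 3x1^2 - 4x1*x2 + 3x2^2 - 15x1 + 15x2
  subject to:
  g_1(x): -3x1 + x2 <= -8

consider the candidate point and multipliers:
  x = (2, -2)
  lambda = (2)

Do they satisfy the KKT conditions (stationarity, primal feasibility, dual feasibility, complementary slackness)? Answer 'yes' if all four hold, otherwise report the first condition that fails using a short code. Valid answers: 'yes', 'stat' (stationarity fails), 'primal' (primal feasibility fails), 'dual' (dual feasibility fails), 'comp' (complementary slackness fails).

Gradient of f: grad f(x) = Q x + c = (5, -5)
Constraint values g_i(x) = a_i^T x - b_i:
  g_1((2, -2)) = 0
Stationarity residual: grad f(x) + sum_i lambda_i a_i = (-1, -3)
  -> stationarity FAILS
Primal feasibility (all g_i <= 0): OK
Dual feasibility (all lambda_i >= 0): OK
Complementary slackness (lambda_i * g_i(x) = 0 for all i): OK

Verdict: the first failing condition is stationarity -> stat.

stat
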